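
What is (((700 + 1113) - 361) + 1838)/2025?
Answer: 658/405 ≈ 1.6247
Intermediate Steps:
(((700 + 1113) - 361) + 1838)/2025 = ((1813 - 361) + 1838)*(1/2025) = (1452 + 1838)*(1/2025) = 3290*(1/2025) = 658/405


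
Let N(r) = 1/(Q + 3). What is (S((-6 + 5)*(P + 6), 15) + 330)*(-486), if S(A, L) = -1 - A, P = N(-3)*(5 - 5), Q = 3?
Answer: -162810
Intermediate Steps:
N(r) = ⅙ (N(r) = 1/(3 + 3) = 1/6 = ⅙)
P = 0 (P = (5 - 5)/6 = (⅙)*0 = 0)
(S((-6 + 5)*(P + 6), 15) + 330)*(-486) = ((-1 - (-6 + 5)*(0 + 6)) + 330)*(-486) = ((-1 - (-1)*6) + 330)*(-486) = ((-1 - 1*(-6)) + 330)*(-486) = ((-1 + 6) + 330)*(-486) = (5 + 330)*(-486) = 335*(-486) = -162810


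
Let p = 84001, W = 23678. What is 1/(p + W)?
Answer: 1/107679 ≈ 9.2869e-6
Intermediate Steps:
1/(p + W) = 1/(84001 + 23678) = 1/107679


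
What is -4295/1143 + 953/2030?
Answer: -7629571/2320290 ≈ -3.2882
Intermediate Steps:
-4295/1143 + 953/2030 = -7629571/2320290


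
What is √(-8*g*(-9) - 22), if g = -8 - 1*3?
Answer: I*√814 ≈ 28.531*I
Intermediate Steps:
g = -11 (g = -8 - 3 = -11)
√(-8*g*(-9) - 22) = √(-8*(-11)*(-9) - 22) = √(88*(-9) - 22) = √(-792 - 22) = √(-814) = I*√814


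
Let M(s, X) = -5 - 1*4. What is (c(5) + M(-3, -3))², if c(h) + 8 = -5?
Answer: 484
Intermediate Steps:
M(s, X) = -9 (M(s, X) = -5 - 4 = -9)
c(h) = -13 (c(h) = -8 - 5 = -13)
(c(5) + M(-3, -3))² = (-13 - 9)² = (-22)² = 484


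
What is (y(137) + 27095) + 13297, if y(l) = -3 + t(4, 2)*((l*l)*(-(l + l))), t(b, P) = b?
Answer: -20530435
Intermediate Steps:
y(l) = -3 - 8*l**3 (y(l) = -3 + 4*((l*l)*(-(l + l))) = -3 + 4*(l**2*(-2*l)) = -3 + 4*(-2*l**3) = -3 - 8*l**3)
(y(137) + 27095) + 13297 = ((-3 - 8*137**3) + 27095) + 13297 = ((-3 - 8*2571353) + 27095) + 13297 = ((-3 - 20570824) + 27095) + 13297 = (-20570827 + 27095) + 13297 = -20543732 + 13297 = -20530435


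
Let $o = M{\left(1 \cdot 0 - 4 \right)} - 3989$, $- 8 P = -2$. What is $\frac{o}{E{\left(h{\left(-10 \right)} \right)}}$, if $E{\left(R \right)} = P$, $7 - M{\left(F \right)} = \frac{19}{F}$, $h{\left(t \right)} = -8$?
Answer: $-15909$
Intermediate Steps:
$M{\left(F \right)} = 7 - \frac{19}{F}$
$P = \frac{1}{4}$ ($P = \left(- \frac{1}{8}\right) \left(-2\right) = \frac{1}{4} \approx 0.25$)
$E{\left(R \right)} = \frac{1}{4}$
$o = - \frac{15909}{4}$ ($o = \left(7 - \frac{19}{1 \cdot 0 - 4}\right) - 3989 = \left(7 - \frac{19}{0 - 4}\right) - 3989 = \left(7 - \frac{19}{-4}\right) - 3989 = \left(7 - - \frac{19}{4}\right) - 3989 = \left(7 + \frac{19}{4}\right) - 3989 = \frac{47}{4} - 3989 = - \frac{15909}{4} \approx -3977.3$)
$\frac{o}{E{\left(h{\left(-10 \right)} \right)}} = - \frac{15909 \frac{1}{\frac{1}{4}}}{4} = \left(- \frac{15909}{4}\right) 4 = -15909$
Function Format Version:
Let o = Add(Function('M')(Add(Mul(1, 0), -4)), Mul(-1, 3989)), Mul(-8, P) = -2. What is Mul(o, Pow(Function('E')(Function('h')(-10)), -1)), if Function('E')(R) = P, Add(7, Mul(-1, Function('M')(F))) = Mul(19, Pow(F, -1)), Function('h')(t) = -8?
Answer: -15909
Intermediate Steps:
Function('M')(F) = Add(7, Mul(-19, Pow(F, -1))) (Function('M')(F) = Add(7, Mul(-1, Mul(19, Pow(F, -1)))) = Add(7, Mul(-19, Pow(F, -1))))
P = Rational(1, 4) (P = Mul(Rational(-1, 8), -2) = Rational(1, 4) ≈ 0.25000)
Function('E')(R) = Rational(1, 4)
o = Rational(-15909, 4) (o = Add(Add(7, Mul(-19, Pow(Add(Mul(1, 0), -4), -1))), Mul(-1, 3989)) = Add(Add(7, Mul(-19, Pow(Add(0, -4), -1))), -3989) = Add(Add(7, Mul(-19, Pow(-4, -1))), -3989) = Add(Add(7, Mul(-19, Rational(-1, 4))), -3989) = Add(Add(7, Rational(19, 4)), -3989) = Add(Rational(47, 4), -3989) = Rational(-15909, 4) ≈ -3977.3)
Mul(o, Pow(Function('E')(Function('h')(-10)), -1)) = Mul(Rational(-15909, 4), Pow(Rational(1, 4), -1)) = Mul(Rational(-15909, 4), 4) = -15909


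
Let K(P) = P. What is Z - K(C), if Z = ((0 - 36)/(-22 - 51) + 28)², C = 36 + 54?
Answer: 3846790/5329 ≈ 721.86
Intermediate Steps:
C = 90
Z = 4326400/5329 (Z = (-36/(-73) + 28)² = (-36*(-1/73) + 28)² = (36/73 + 28)² = (2080/73)² = 4326400/5329 ≈ 811.86)
Z - K(C) = 4326400/5329 - 1*90 = 4326400/5329 - 90 = 3846790/5329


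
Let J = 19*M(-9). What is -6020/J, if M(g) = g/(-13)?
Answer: -78260/171 ≈ -457.66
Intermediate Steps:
M(g) = -g/13 (M(g) = g*(-1/13) = -g/13)
J = 171/13 (J = 19*(-1/13*(-9)) = 19*(9/13) = 171/13 ≈ 13.154)
-6020/J = -6020/171/13 = -6020*13/171 = -78260/171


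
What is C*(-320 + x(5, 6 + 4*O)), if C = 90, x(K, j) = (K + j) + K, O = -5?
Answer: -29160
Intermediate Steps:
x(K, j) = j + 2*K
C*(-320 + x(5, 6 + 4*O)) = 90*(-320 + ((6 + 4*(-5)) + 2*5)) = 90*(-320 + ((6 - 20) + 10)) = 90*(-320 + (-14 + 10)) = 90*(-320 - 4) = 90*(-324) = -29160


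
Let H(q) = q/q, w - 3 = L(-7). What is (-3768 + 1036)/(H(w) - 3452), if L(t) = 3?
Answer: 2732/3451 ≈ 0.79165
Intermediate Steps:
w = 6 (w = 3 + 3 = 6)
H(q) = 1
(-3768 + 1036)/(H(w) - 3452) = (-3768 + 1036)/(1 - 3452) = -2732/(-3451) = -2732*(-1/3451) = 2732/3451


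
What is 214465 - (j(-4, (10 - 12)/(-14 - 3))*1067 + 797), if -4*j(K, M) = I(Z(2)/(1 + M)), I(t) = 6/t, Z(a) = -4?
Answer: 28998029/136 ≈ 2.1322e+5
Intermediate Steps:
j(K, M) = 3/8 + 3*M/8 (j(K, M) = -3/(2*((-4/(1 + M)))) = -3*(-¼ - M/4)/2 = -(-3/2 - 3*M/2)/4 = 3/8 + 3*M/8)
214465 - (j(-4, (10 - 12)/(-14 - 3))*1067 + 797) = 214465 - ((3/8 + 3*((10 - 12)/(-14 - 3))/8)*1067 + 797) = 214465 - ((3/8 + 3*(-2/(-17))/8)*1067 + 797) = 214465 - ((3/8 + 3*(-2*(-1/17))/8)*1067 + 797) = 214465 - ((3/8 + (3/8)*(2/17))*1067 + 797) = 214465 - ((3/8 + 3/68)*1067 + 797) = 214465 - ((57/136)*1067 + 797) = 214465 - (60819/136 + 797) = 214465 - 1*169211/136 = 214465 - 169211/136 = 28998029/136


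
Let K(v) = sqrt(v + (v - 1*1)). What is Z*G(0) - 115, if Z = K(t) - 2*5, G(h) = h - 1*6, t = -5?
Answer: -55 - 6*I*sqrt(11) ≈ -55.0 - 19.9*I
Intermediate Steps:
G(h) = -6 + h (G(h) = h - 6 = -6 + h)
K(v) = sqrt(-1 + 2*v) (K(v) = sqrt(v + (v - 1)) = sqrt(v + (-1 + v)) = sqrt(-1 + 2*v))
Z = -10 + I*sqrt(11) (Z = sqrt(-1 + 2*(-5)) - 2*5 = sqrt(-1 - 10) - 10 = sqrt(-11) - 10 = I*sqrt(11) - 10 = -10 + I*sqrt(11) ≈ -10.0 + 3.3166*I)
Z*G(0) - 115 = (-10 + I*sqrt(11))*(-6 + 0) - 115 = (-10 + I*sqrt(11))*(-6) - 115 = (60 - 6*I*sqrt(11)) - 115 = -55 - 6*I*sqrt(11)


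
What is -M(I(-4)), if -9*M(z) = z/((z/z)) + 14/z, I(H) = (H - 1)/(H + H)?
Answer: 307/120 ≈ 2.5583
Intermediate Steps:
I(H) = (-1 + H)/(2*H) (I(H) = (-1 + H)/((2*H)) = (-1 + H)*(1/(2*H)) = (-1 + H)/(2*H))
M(z) = -14/(9*z) - z/9 (M(z) = -(z/((z/z)) + 14/z)/9 = -(z/1 + 14/z)/9 = -(z*1 + 14/z)/9 = -(z + 14/z)/9 = -14/(9*z) - z/9)
-M(I(-4)) = -(-14 - ((½)*(-1 - 4)/(-4))²)/(9*((½)*(-1 - 4)/(-4))) = -(-14 - ((½)*(-¼)*(-5))²)/(9*((½)*(-¼)*(-5))) = -(-14 - (5/8)²)/(9*5/8) = -8*(-14 - 1*25/64)/(9*5) = -8*(-14 - 25/64)/(9*5) = -8*(-921)/(9*5*64) = -1*(-307/120) = 307/120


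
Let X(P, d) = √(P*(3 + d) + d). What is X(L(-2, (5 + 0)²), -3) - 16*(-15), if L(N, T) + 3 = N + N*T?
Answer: 240 + I*√3 ≈ 240.0 + 1.732*I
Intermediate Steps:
L(N, T) = -3 + N + N*T (L(N, T) = -3 + (N + N*T) = -3 + N + N*T)
X(P, d) = √(d + P*(3 + d))
X(L(-2, (5 + 0)²), -3) - 16*(-15) = √(-3 + 3*(-3 - 2 - 2*(5 + 0)²) + (-3 - 2 - 2*(5 + 0)²)*(-3)) - 16*(-15) = √(-3 + 3*(-3 - 2 - 2*5²) + (-3 - 2 - 2*5²)*(-3)) + 240 = √(-3 + 3*(-3 - 2 - 2*25) + (-3 - 2 - 2*25)*(-3)) + 240 = √(-3 + 3*(-3 - 2 - 50) + (-3 - 2 - 50)*(-3)) + 240 = √(-3 + 3*(-55) - 55*(-3)) + 240 = √(-3 - 165 + 165) + 240 = √(-3) + 240 = I*√3 + 240 = 240 + I*√3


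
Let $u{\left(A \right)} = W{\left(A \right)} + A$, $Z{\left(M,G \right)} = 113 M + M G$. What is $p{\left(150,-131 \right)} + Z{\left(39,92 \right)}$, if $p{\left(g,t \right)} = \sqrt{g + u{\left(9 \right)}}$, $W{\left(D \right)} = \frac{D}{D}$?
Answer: $7995 + 4 \sqrt{10} \approx 8007.6$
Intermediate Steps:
$Z{\left(M,G \right)} = 113 M + G M$
$W{\left(D \right)} = 1$
$u{\left(A \right)} = 1 + A$
$p{\left(g,t \right)} = \sqrt{10 + g}$ ($p{\left(g,t \right)} = \sqrt{g + \left(1 + 9\right)} = \sqrt{g + 10} = \sqrt{10 + g}$)
$p{\left(150,-131 \right)} + Z{\left(39,92 \right)} = \sqrt{10 + 150} + 39 \left(113 + 92\right) = \sqrt{160} + 39 \cdot 205 = 4 \sqrt{10} + 7995 = 7995 + 4 \sqrt{10}$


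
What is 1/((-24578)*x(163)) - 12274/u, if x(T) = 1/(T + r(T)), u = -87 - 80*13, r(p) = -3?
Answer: 150745026/13849703 ≈ 10.884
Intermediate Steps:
u = -1127 (u = -87 - 1040 = -1127)
x(T) = 1/(-3 + T) (x(T) = 1/(T - 3) = 1/(-3 + T))
1/((-24578)*x(163)) - 12274/u = 1/((-24578)*(1/(-3 + 163))) - 12274/(-1127) = -1/(24578*(1/160)) - 12274*(-1/1127) = -1/(24578*1/160) + 12274/1127 = -1/24578*160 + 12274/1127 = -80/12289 + 12274/1127 = 150745026/13849703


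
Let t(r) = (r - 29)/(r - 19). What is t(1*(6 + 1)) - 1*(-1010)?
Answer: 6071/6 ≈ 1011.8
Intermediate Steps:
t(r) = (-29 + r)/(-19 + r)
t(1*(6 + 1)) - 1*(-1010) = (-29 + 1*(6 + 1))/(-19 + 1*(6 + 1)) - 1*(-1010) = (-29 + 1*7)/(-19 + 1*7) + 1010 = (-29 + 7)/(-19 + 7) + 1010 = -22/(-12) + 1010 = -1/12*(-22) + 1010 = 11/6 + 1010 = 6071/6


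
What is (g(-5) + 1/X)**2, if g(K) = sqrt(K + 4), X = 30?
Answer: -899/900 + I/15 ≈ -0.99889 + 0.066667*I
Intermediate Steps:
g(K) = sqrt(4 + K)
(g(-5) + 1/X)**2 = (sqrt(4 - 5) + 1/30)**2 = (sqrt(-1) + 1/30)**2 = (I + 1/30)**2 = (1/30 + I)**2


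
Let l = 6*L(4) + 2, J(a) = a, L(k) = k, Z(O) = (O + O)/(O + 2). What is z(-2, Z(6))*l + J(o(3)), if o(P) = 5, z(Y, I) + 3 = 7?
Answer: 109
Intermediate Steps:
Z(O) = 2*O/(2 + O) (Z(O) = (2*O)/(2 + O) = 2*O/(2 + O))
z(Y, I) = 4 (z(Y, I) = -3 + 7 = 4)
l = 26 (l = 6*4 + 2 = 24 + 2 = 26)
z(-2, Z(6))*l + J(o(3)) = 4*26 + 5 = 104 + 5 = 109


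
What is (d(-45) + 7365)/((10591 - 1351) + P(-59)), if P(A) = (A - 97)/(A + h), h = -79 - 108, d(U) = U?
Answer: 150060/189433 ≈ 0.79215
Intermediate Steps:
h = -187
P(A) = (-97 + A)/(-187 + A) (P(A) = (A - 97)/(A - 187) = (-97 + A)/(-187 + A))
(d(-45) + 7365)/((10591 - 1351) + P(-59)) = (-45 + 7365)/((10591 - 1351) + (-97 - 59)/(-187 - 59)) = 7320/(9240 - 156/(-246)) = 7320/(9240 - 1/246*(-156)) = 7320/(9240 + 26/41) = 7320/(378866/41) = 7320*(41/378866) = 150060/189433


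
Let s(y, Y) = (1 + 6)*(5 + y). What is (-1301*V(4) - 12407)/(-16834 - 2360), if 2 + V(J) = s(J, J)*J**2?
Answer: 1321213/19194 ≈ 68.835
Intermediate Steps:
s(y, Y) = 35 + 7*y (s(y, Y) = 7*(5 + y) = 35 + 7*y)
V(J) = -2 + J**2*(35 + 7*J) (V(J) = -2 + (35 + 7*J)*J**2 = -2 + J**2*(35 + 7*J))
(-1301*V(4) - 12407)/(-16834 - 2360) = (-1301*(-2 + 7*4**2*(5 + 4)) - 12407)/(-16834 - 2360) = (-1301*(-2 + 7*16*9) - 12407)/(-19194) = (-1301*(-2 + 1008) - 12407)*(-1/19194) = (-1301*1006 - 12407)*(-1/19194) = (-1308806 - 12407)*(-1/19194) = -1321213*(-1/19194) = 1321213/19194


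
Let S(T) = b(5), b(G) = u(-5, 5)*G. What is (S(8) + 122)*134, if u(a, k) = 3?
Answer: 18358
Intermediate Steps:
b(G) = 3*G
S(T) = 15 (S(T) = 3*5 = 15)
(S(8) + 122)*134 = (15 + 122)*134 = 137*134 = 18358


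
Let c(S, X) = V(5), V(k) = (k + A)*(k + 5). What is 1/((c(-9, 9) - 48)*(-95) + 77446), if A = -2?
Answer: 1/79156 ≈ 1.2633e-5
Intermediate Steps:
V(k) = (-2 + k)*(5 + k) (V(k) = (k - 2)*(k + 5) = (-2 + k)*(5 + k))
c(S, X) = 30 (c(S, X) = -10 + 5**2 + 3*5 = -10 + 25 + 15 = 30)
1/((c(-9, 9) - 48)*(-95) + 77446) = 1/((30 - 48)*(-95) + 77446) = 1/(-18*(-95) + 77446) = 1/(1710 + 77446) = 1/79156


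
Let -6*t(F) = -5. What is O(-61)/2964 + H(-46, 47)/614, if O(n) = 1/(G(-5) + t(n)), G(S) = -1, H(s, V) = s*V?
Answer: -534321/151658 ≈ -3.5232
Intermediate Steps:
H(s, V) = V*s
t(F) = ⅚ (t(F) = -⅙*(-5) = ⅚)
O(n) = -6 (O(n) = 1/(-1 + ⅚) = 1/(-⅙) = -6)
O(-61)/2964 + H(-46, 47)/614 = -6/2964 + (47*(-46))/614 = -6*1/2964 - 2162*1/614 = -1/494 - 1081/307 = -534321/151658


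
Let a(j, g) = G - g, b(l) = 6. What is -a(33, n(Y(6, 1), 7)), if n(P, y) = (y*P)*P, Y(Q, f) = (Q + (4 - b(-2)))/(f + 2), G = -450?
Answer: 4162/9 ≈ 462.44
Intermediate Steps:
Y(Q, f) = (-2 + Q)/(2 + f) (Y(Q, f) = (Q + (4 - 1*6))/(f + 2) = (Q + (4 - 6))/(2 + f) = (Q - 2)/(2 + f) = (-2 + Q)/(2 + f))
n(P, y) = y*P² (n(P, y) = (P*y)*P = y*P²)
a(j, g) = -450 - g
-a(33, n(Y(6, 1), 7)) = -(-450 - 7*((-2 + 6)/(2 + 1))²) = -(-450 - 7*(4/3)²) = -(-450 - 7*16/9) = -(-450 - 1*112/9) = -(-450 - 112/9) = -1*(-4162/9) = 4162/9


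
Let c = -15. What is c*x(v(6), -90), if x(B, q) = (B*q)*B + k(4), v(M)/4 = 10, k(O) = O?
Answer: 2159940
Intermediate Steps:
v(M) = 40 (v(M) = 4*10 = 40)
x(B, q) = 4 + q*B**2 (x(B, q) = (B*q)*B + 4 = q*B**2 + 4 = 4 + q*B**2)
c*x(v(6), -90) = -15*(4 - 90*40**2) = -15*(4 - 90*1600) = -15*(4 - 144000) = -15*(-143996) = 2159940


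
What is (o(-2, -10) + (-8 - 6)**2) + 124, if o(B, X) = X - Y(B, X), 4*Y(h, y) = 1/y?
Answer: 12401/40 ≈ 310.02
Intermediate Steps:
Y(h, y) = 1/(4*y) (Y(h, y) = (1/y)/4 = 1/(4*y))
o(B, X) = X - 1/(4*X)
(o(-2, -10) + (-8 - 6)**2) + 124 = ((-10 - 1/4/(-10)) + (-8 - 6)**2) + 124 = ((-10 - 1/4*(-1/10)) + (-14)**2) + 124 = ((-10 + 1/40) + 196) + 124 = (-399/40 + 196) + 124 = 7441/40 + 124 = 12401/40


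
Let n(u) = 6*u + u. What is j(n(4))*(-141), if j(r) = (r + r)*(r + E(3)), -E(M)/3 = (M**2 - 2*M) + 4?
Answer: -55272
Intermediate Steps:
E(M) = -12 - 3*M**2 + 6*M (E(M) = -3*((M**2 - 2*M) + 4) = -3*(4 + M**2 - 2*M) = -12 - 3*M**2 + 6*M)
n(u) = 7*u
j(r) = 2*r*(-21 + r) (j(r) = (r + r)*(r + (-12 - 3*3**2 + 6*3)) = (2*r)*(r + (-12 - 3*9 + 18)) = (2*r)*(r + (-12 - 27 + 18)) = (2*r)*(r - 21) = (2*r)*(-21 + r) = 2*r*(-21 + r))
j(n(4))*(-141) = (2*(7*4)*(-21 + 7*4))*(-141) = (2*28*(-21 + 28))*(-141) = (2*28*7)*(-141) = 392*(-141) = -55272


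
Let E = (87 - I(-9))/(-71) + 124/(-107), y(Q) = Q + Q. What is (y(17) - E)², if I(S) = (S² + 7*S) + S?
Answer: 75871600704/57714409 ≈ 1314.6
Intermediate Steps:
I(S) = S² + 8*S
y(Q) = 2*Q
E = -17150/7597 (E = (87 - (-9)*(8 - 9))/(-71) + 124/(-107) = (87 - (-9)*(-1))*(-1/71) + 124*(-1/107) = (87 - 1*9)*(-1/71) - 124/107 = (87 - 9)*(-1/71) - 124/107 = 78*(-1/71) - 124/107 = -78/71 - 124/107 = -17150/7597 ≈ -2.2575)
(y(17) - E)² = (2*17 - 1*(-17150/7597))² = (34 + 17150/7597)² = (275448/7597)² = 75871600704/57714409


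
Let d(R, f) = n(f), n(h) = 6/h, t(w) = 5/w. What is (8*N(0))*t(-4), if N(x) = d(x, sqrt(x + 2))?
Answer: -30*sqrt(2) ≈ -42.426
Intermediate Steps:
d(R, f) = 6/f
N(x) = 6/sqrt(2 + x) (N(x) = 6/(sqrt(x + 2)) = 6/(sqrt(2 + x)) = 6/sqrt(2 + x))
(8*N(0))*t(-4) = (8*(6/sqrt(2 + 0)))*(5/(-4)) = (8*(6/sqrt(2)))*(5*(-1/4)) = (8*(6*(sqrt(2)/2)))*(-5/4) = (8*(3*sqrt(2)))*(-5/4) = (24*sqrt(2))*(-5/4) = -30*sqrt(2)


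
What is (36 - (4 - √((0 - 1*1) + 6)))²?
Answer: (32 + √5)² ≈ 1172.1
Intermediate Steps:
(36 - (4 - √((0 - 1*1) + 6)))² = (36 - (4 - √((0 - 1) + 6)))² = (36 - (4 - √(-1 + 6)))² = (36 - (4 - √5))² = (36 + (-4 + √5))² = (32 + √5)²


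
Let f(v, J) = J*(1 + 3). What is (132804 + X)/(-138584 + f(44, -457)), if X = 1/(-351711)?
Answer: -46708627643/49384444932 ≈ -0.94582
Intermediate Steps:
X = -1/351711 ≈ -2.8432e-6
f(v, J) = 4*J (f(v, J) = J*4 = 4*J)
(132804 + X)/(-138584 + f(44, -457)) = (132804 - 1/351711)/(-138584 + 4*(-457)) = 46708627643/(351711*(-138584 - 1828)) = (46708627643/351711)/(-140412) = (46708627643/351711)*(-1/140412) = -46708627643/49384444932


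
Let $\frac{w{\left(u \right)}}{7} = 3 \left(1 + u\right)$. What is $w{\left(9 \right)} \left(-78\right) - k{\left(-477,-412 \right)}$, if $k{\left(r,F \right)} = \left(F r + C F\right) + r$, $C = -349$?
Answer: $-356215$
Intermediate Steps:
$k{\left(r,F \right)} = r - 349 F + F r$ ($k{\left(r,F \right)} = \left(F r - 349 F\right) + r = \left(- 349 F + F r\right) + r = r - 349 F + F r$)
$w{\left(u \right)} = 21 + 21 u$ ($w{\left(u \right)} = 7 \cdot 3 \left(1 + u\right) = 7 \left(3 + 3 u\right) = 21 + 21 u$)
$w{\left(9 \right)} \left(-78\right) - k{\left(-477,-412 \right)} = \left(21 + 21 \cdot 9\right) \left(-78\right) - \left(-477 - -143788 - -196524\right) = \left(21 + 189\right) \left(-78\right) - \left(-477 + 143788 + 196524\right) = 210 \left(-78\right) - 339835 = -16380 - 339835 = -356215$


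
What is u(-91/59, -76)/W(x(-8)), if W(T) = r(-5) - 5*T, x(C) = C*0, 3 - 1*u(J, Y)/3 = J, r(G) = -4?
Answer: -201/59 ≈ -3.4068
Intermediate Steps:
u(J, Y) = 9 - 3*J
x(C) = 0
W(T) = -4 - 5*T
u(-91/59, -76)/W(x(-8)) = (9 - (-273)/59)/(-4 - 5*0) = (9 - (-273)/59)/(-4 + 0) = (9 - 3*(-91/59))/(-4) = (9 + 273/59)*(-¼) = (804/59)*(-¼) = -201/59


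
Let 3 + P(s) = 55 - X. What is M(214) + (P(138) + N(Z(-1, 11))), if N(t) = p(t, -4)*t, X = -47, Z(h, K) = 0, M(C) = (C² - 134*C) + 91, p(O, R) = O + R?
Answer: 17310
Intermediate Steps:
M(C) = 91 + C² - 134*C
N(t) = t*(-4 + t) (N(t) = (t - 4)*t = (-4 + t)*t = t*(-4 + t))
P(s) = 99 (P(s) = -3 + (55 - 1*(-47)) = -3 + (55 + 47) = -3 + 102 = 99)
M(214) + (P(138) + N(Z(-1, 11))) = (91 + 214² - 134*214) + (99 + 0*(-4 + 0)) = (91 + 45796 - 28676) + (99 + 0*(-4)) = 17211 + (99 + 0) = 17211 + 99 = 17310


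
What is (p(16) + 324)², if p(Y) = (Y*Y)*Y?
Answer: 19536400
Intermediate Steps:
p(Y) = Y³ (p(Y) = Y²*Y = Y³)
(p(16) + 324)² = (16³ + 324)² = (4096 + 324)² = 4420² = 19536400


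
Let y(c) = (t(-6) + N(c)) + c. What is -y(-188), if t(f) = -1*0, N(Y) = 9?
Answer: 179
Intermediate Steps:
t(f) = 0
y(c) = 9 + c (y(c) = (0 + 9) + c = 9 + c)
-y(-188) = -(9 - 188) = -1*(-179) = 179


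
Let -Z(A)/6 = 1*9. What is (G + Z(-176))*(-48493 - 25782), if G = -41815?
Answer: 3109819975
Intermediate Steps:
Z(A) = -54 (Z(A) = -6*9 = -54)
(G + Z(-176))*(-48493 - 25782) = (-41815 - 54)*(-48493 - 25782) = -41869*(-74275) = 3109819975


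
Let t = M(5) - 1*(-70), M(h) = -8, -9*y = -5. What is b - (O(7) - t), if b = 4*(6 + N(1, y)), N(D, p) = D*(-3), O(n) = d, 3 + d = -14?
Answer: 91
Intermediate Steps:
y = 5/9 (y = -⅑*(-5) = 5/9 ≈ 0.55556)
d = -17 (d = -3 - 14 = -17)
t = 62 (t = -8 - 1*(-70) = -8 + 70 = 62)
O(n) = -17
N(D, p) = -3*D
b = 12 (b = 4*(6 - 3*1) = 4*(6 - 3) = 4*3 = 12)
b - (O(7) - t) = 12 - (-17 - 1*62) = 12 - (-17 - 62) = 12 - 1*(-79) = 12 + 79 = 91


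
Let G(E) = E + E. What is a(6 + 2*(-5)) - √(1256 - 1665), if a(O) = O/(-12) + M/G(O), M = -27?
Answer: 89/24 - I*√409 ≈ 3.7083 - 20.224*I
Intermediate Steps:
G(E) = 2*E
a(O) = -27/(2*O) - O/12 (a(O) = O/(-12) - 27*1/(2*O) = O*(-1/12) - 27/(2*O) = -O/12 - 27/(2*O) = -27/(2*O) - O/12)
a(6 + 2*(-5)) - √(1256 - 1665) = (-162 - (6 + 2*(-5))²)/(12*(6 + 2*(-5))) - √(1256 - 1665) = (-162 - (6 - 10)²)/(12*(6 - 10)) - √(-409) = (1/12)*(-162 - 1*(-4)²)/(-4) - I*√409 = (1/12)*(-¼)*(-162 - 1*16) - I*√409 = (1/12)*(-¼)*(-162 - 16) - I*√409 = (1/12)*(-¼)*(-178) - I*√409 = 89/24 - I*√409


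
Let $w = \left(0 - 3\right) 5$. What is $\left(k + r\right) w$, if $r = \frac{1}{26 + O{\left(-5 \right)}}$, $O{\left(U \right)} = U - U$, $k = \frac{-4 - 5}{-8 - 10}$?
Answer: $- \frac{105}{13} \approx -8.0769$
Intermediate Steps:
$k = \frac{1}{2}$ ($k = - \frac{9}{-18} = \left(-9\right) \left(- \frac{1}{18}\right) = \frac{1}{2} \approx 0.5$)
$O{\left(U \right)} = 0$
$r = \frac{1}{26}$ ($r = \frac{1}{26 + 0} = \frac{1}{26} \approx 0.038462$)
$w = -15$ ($w = \left(-3\right) 5 = -15$)
$\left(k + r\right) w = \left(\frac{1}{2} + \frac{1}{26}\right) \left(-15\right) = \frac{7}{13} \left(-15\right) = - \frac{105}{13}$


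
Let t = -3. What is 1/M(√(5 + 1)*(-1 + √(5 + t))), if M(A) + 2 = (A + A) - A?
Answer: 1/(-2 - √6 + 2*√3) ≈ -1.0148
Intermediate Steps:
M(A) = -2 + A (M(A) = -2 + ((A + A) - A) = -2 + (2*A - A) = -2 + A)
1/M(√(5 + 1)*(-1 + √(5 + t))) = 1/(-2 + √(5 + 1)*(-1 + √(5 - 3))) = 1/(-2 + √6*(-1 + √2))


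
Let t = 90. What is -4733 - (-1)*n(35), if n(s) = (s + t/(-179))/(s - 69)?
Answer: -28811213/6086 ≈ -4734.0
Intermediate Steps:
n(s) = (-90/179 + s)/(-69 + s) (n(s) = (s + 90/(-179))/(s - 69) = (s + 90*(-1/179))/(-69 + s) = (s - 90/179)/(-69 + s) = (-90/179 + s)/(-69 + s))
-4733 - (-1)*n(35) = -4733 - (-1)*(-90/179 + 35)/(-69 + 35) = -4733 - (-1)*(6175/179)/(-34) = -4733 - (-1)*(-1/34*6175/179) = -4733 - (-1)*(-6175)/6086 = -4733 - 1*6175/6086 = -4733 - 6175/6086 = -28811213/6086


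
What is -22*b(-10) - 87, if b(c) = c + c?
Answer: 353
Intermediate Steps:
b(c) = 2*c
-22*b(-10) - 87 = -44*(-10) - 87 = -22*(-20) - 87 = 440 - 87 = 353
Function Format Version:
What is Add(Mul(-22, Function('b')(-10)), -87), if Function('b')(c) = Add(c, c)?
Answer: 353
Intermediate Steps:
Function('b')(c) = Mul(2, c)
Add(Mul(-22, Function('b')(-10)), -87) = Add(Mul(-22, Mul(2, -10)), -87) = Add(Mul(-22, -20), -87) = Add(440, -87) = 353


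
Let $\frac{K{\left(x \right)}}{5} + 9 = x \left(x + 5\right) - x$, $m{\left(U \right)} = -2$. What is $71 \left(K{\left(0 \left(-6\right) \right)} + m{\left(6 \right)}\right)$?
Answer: $-3337$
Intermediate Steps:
$K{\left(x \right)} = -45 - 5 x + 5 x \left(5 + x\right)$ ($K{\left(x \right)} = -45 + 5 \left(x \left(x + 5\right) - x\right) = -45 + 5 \left(x \left(5 + x\right) - x\right) = -45 + 5 \left(- x + x \left(5 + x\right)\right) = -45 + \left(- 5 x + 5 x \left(5 + x\right)\right) = -45 - 5 x + 5 x \left(5 + x\right)$)
$71 \left(K{\left(0 \left(-6\right) \right)} + m{\left(6 \right)}\right) = 71 \left(\left(-45 + 5 \left(0 \left(-6\right)\right)^{2} + 20 \cdot 0 \left(-6\right)\right) - 2\right) = 71 \left(\left(-45 + 5 \cdot 0^{2} + 20 \cdot 0\right) - 2\right) = 71 \left(\left(-45 + 5 \cdot 0 + 0\right) - 2\right) = 71 \left(\left(-45 + 0 + 0\right) - 2\right) = 71 \left(-45 - 2\right) = 71 \left(-47\right) = -3337$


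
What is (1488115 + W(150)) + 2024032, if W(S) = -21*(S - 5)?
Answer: 3509102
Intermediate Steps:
W(S) = 105 - 21*S (W(S) = -21*(-5 + S) = 105 - 21*S)
(1488115 + W(150)) + 2024032 = (1488115 + (105 - 21*150)) + 2024032 = (1488115 + (105 - 3150)) + 2024032 = (1488115 - 3045) + 2024032 = 1485070 + 2024032 = 3509102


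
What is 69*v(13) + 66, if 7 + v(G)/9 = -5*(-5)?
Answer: 11244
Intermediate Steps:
v(G) = 162 (v(G) = -63 + 9*(-5*(-5)) = -63 + 9*25 = -63 + 225 = 162)
69*v(13) + 66 = 69*162 + 66 = 11178 + 66 = 11244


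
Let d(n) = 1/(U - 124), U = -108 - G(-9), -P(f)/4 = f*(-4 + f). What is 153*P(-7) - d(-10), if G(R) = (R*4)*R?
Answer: -26200943/556 ≈ -47124.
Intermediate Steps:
G(R) = 4*R² (G(R) = (4*R)*R = 4*R²)
P(f) = -4*f*(-4 + f)
U = -432 (U = -108 - 4*(-9)² = -108 - 4*81 = -108 - 1*324 = -108 - 324 = -432)
d(n) = -1/556 (d(n) = 1/(-432 - 124) = 1/(-556) = -1/556)
153*P(-7) - d(-10) = 153*(4*(-7)*(4 - 1*(-7))) - 1*(-1/556) = 153*(4*(-7)*(4 + 7)) + 1/556 = 153*(4*(-7)*11) + 1/556 = 153*(-308) + 1/556 = -47124 + 1/556 = -26200943/556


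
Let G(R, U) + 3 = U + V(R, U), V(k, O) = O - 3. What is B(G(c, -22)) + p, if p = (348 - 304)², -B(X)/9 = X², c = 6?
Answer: -20564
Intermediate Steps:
V(k, O) = -3 + O
G(R, U) = -6 + 2*U (G(R, U) = -3 + (U + (-3 + U)) = -3 + (-3 + 2*U) = -6 + 2*U)
B(X) = -9*X²
p = 1936 (p = 44² = 1936)
B(G(c, -22)) + p = -9*(-6 + 2*(-22))² + 1936 = -9*(-6 - 44)² + 1936 = -9*(-50)² + 1936 = -9*2500 + 1936 = -22500 + 1936 = -20564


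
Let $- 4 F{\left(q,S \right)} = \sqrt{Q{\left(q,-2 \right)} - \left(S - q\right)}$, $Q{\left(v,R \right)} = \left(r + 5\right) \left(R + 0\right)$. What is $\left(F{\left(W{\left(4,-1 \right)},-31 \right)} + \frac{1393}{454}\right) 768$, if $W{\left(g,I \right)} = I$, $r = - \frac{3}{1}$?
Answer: $\frac{534912}{227} - 192 \sqrt{26} \approx 1377.4$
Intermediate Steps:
$r = -3$ ($r = \left(-3\right) 1 = -3$)
$Q{\left(v,R \right)} = 2 R$ ($Q{\left(v,R \right)} = \left(-3 + 5\right) \left(R + 0\right) = 2 R$)
$F{\left(q,S \right)} = - \frac{\sqrt{-4 + q - S}}{4}$ ($F{\left(q,S \right)} = - \frac{\sqrt{2 \left(-2\right) - \left(S - q\right)}}{4} = - \frac{\sqrt{-4 - \left(S - q\right)}}{4} = - \frac{\sqrt{-4 + q - S}}{4}$)
$\left(F{\left(W{\left(4,-1 \right)},-31 \right)} + \frac{1393}{454}\right) 768 = \left(- \frac{\sqrt{-4 - 1 - -31}}{4} + \frac{1393}{454}\right) 768 = \left(- \frac{\sqrt{-4 - 1 + 31}}{4} + 1393 \cdot \frac{1}{454}\right) 768 = \left(- \frac{\sqrt{26}}{4} + \frac{1393}{454}\right) 768 = \left(\frac{1393}{454} - \frac{\sqrt{26}}{4}\right) 768 = \frac{534912}{227} - 192 \sqrt{26}$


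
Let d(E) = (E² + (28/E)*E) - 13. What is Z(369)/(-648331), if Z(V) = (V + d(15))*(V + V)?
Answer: -449442/648331 ≈ -0.69323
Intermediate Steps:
d(E) = 15 + E² (d(E) = (E² + 28) - 13 = (28 + E²) - 13 = 15 + E²)
Z(V) = 2*V*(240 + V) (Z(V) = (V + (15 + 15²))*(V + V) = (V + (15 + 225))*(2*V) = (V + 240)*(2*V) = (240 + V)*(2*V) = 2*V*(240 + V))
Z(369)/(-648331) = (2*369*(240 + 369))/(-648331) = (2*369*609)*(-1/648331) = 449442*(-1/648331) = -449442/648331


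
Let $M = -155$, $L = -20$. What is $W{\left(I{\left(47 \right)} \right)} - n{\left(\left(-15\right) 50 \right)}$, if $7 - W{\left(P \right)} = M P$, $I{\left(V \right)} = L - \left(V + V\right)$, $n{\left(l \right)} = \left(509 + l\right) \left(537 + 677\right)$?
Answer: $274911$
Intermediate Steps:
$n{\left(l \right)} = 617926 + 1214 l$ ($n{\left(l \right)} = \left(509 + l\right) 1214 = 617926 + 1214 l$)
$I{\left(V \right)} = -20 - 2 V$ ($I{\left(V \right)} = -20 - \left(V + V\right) = -20 - 2 V$)
$W{\left(P \right)} = 7 + 155 P$ ($W{\left(P \right)} = 7 - - 155 P = 7 + 155 P$)
$W{\left(I{\left(47 \right)} \right)} - n{\left(\left(-15\right) 50 \right)} = \left(7 + 155 \left(-20 - 94\right)\right) - \left(617926 + 1214 \left(\left(-15\right) 50\right)\right) = \left(7 + 155 \left(-20 - 94\right)\right) - \left(617926 + 1214 \left(-750\right)\right) = \left(7 + 155 \left(-114\right)\right) - \left(617926 - 910500\right) = \left(7 - 17670\right) - -292574 = -17663 + 292574 = 274911$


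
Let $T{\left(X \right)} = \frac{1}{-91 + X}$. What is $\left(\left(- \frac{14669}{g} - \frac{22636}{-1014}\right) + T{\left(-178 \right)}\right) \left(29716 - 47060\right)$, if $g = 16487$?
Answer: $- \frac{835744970475392}{2248546521} \approx -3.7168 \cdot 10^{5}$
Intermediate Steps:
$\left(\left(- \frac{14669}{g} - \frac{22636}{-1014}\right) + T{\left(-178 \right)}\right) \left(29716 - 47060\right) = \left(\left(- \frac{14669}{16487} - \frac{22636}{-1014}\right) + \frac{1}{-91 - 178}\right) \left(29716 - 47060\right) = \left(\left(\left(-14669\right) \frac{1}{16487} - - \frac{11318}{507}\right) + \frac{1}{-269}\right) \left(-17344\right) = \left(\left(- \frac{14669}{16487} + \frac{11318}{507}\right) - \frac{1}{269}\right) \left(-17344\right) = \left(\frac{179162683}{8358909} - \frac{1}{269}\right) \left(-17344\right) = \frac{48186402818}{2248546521} \left(-17344\right) = - \frac{835744970475392}{2248546521}$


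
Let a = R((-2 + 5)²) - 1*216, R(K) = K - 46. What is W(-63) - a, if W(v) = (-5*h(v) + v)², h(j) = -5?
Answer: 1697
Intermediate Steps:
R(K) = -46 + K
a = -253 (a = (-46 + (-2 + 5)²) - 1*216 = (-46 + 3²) - 216 = (-46 + 9) - 216 = -37 - 216 = -253)
W(v) = (25 + v)² (W(v) = (-5*(-5) + v)² = (25 + v)²)
W(-63) - a = (25 - 63)² - 1*(-253) = (-38)² + 253 = 1444 + 253 = 1697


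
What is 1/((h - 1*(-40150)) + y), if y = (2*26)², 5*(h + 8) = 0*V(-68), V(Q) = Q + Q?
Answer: 1/42846 ≈ 2.3339e-5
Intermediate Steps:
V(Q) = 2*Q
h = -8 (h = -8 + (0*(2*(-68)))/5 = -8 + (0*(-136))/5 = -8 + (⅕)*0 = -8 + 0 = -8)
y = 2704 (y = 52² = 2704)
1/((h - 1*(-40150)) + y) = 1/((-8 - 1*(-40150)) + 2704) = 1/((-8 + 40150) + 2704) = 1/(40142 + 2704) = 1/42846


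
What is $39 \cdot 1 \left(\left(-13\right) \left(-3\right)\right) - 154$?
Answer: $1367$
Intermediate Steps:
$39 \cdot 1 \left(\left(-13\right) \left(-3\right)\right) - 154 = 39 \cdot 39 - 154 = 1521 - 154 = 1367$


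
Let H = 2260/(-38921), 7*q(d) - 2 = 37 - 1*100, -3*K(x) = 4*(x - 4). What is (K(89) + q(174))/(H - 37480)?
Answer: 99754523/30633988140 ≈ 0.0032563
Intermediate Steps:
K(x) = 16/3 - 4*x/3 (K(x) = -4*(x - 4)/3 = -4*(-4 + x)/3 = -(-16 + 4*x)/3 = 16/3 - 4*x/3)
q(d) = -61/7 (q(d) = 2/7 + (37 - 1*100)/7 = 2/7 + (37 - 100)/7 = 2/7 + (⅐)*(-63) = 2/7 - 9 = -61/7)
H = -2260/38921 (H = 2260*(-1/38921) = -2260/38921 ≈ -0.058066)
(K(89) + q(174))/(H - 37480) = ((16/3 - 4/3*89) - 61/7)/(-2260/38921 - 37480) = ((16/3 - 356/3) - 61/7)/(-1458761340/38921) = (-340/3 - 61/7)*(-38921/1458761340) = -2563/21*(-38921/1458761340) = 99754523/30633988140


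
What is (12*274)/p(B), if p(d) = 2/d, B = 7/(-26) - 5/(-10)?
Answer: 4932/13 ≈ 379.38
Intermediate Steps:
B = 3/13 (B = 7*(-1/26) - 5*(-⅒) = -7/26 + ½ = 3/13 ≈ 0.23077)
(12*274)/p(B) = (12*274)/((2/(3/13))) = 3288/((2*(13/3))) = 3288/(26/3) = 3288*(3/26) = 4932/13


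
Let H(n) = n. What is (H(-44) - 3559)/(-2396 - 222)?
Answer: 3603/2618 ≈ 1.3762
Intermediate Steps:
(H(-44) - 3559)/(-2396 - 222) = (-44 - 3559)/(-2396 - 222) = -3603/(-2618) = -3603*(-1/2618) = 3603/2618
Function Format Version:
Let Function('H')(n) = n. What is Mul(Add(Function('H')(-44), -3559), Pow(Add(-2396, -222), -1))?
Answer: Rational(3603, 2618) ≈ 1.3762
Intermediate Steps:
Mul(Add(Function('H')(-44), -3559), Pow(Add(-2396, -222), -1)) = Mul(Add(-44, -3559), Pow(Add(-2396, -222), -1)) = Mul(-3603, Pow(-2618, -1)) = Mul(-3603, Rational(-1, 2618)) = Rational(3603, 2618)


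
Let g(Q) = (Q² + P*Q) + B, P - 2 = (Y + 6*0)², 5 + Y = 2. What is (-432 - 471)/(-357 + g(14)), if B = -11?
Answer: 301/6 ≈ 50.167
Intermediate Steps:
Y = -3 (Y = -5 + 2 = -3)
P = 11 (P = 2 + (-3 + 6*0)² = 2 + (-3 + 0)² = 2 + (-3)² = 2 + 9 = 11)
g(Q) = -11 + Q² + 11*Q (g(Q) = (Q² + 11*Q) - 11 = -11 + Q² + 11*Q)
(-432 - 471)/(-357 + g(14)) = (-432 - 471)/(-357 + (-11 + 14² + 11*14)) = -903/(-357 + (-11 + 196 + 154)) = -903/(-357 + 339) = -903/(-18) = -903*(-1/18) = 301/6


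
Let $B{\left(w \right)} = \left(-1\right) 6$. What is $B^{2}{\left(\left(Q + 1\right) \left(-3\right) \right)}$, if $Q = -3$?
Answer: $36$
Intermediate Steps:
$B{\left(w \right)} = -6$
$B^{2}{\left(\left(Q + 1\right) \left(-3\right) \right)} = \left(-6\right)^{2} = 36$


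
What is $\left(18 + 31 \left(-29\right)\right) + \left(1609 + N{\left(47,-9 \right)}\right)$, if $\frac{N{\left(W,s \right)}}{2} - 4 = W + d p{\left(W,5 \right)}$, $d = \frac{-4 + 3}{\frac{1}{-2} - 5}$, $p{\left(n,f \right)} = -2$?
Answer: $\frac{9122}{11} \approx 829.27$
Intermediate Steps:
$d = \frac{2}{11}$ ($d = - \frac{1}{- \frac{1}{2} - 5} = - \frac{1}{- \frac{11}{2}} = \left(-1\right) \left(- \frac{2}{11}\right) = \frac{2}{11} \approx 0.18182$)
$N{\left(W,s \right)} = \frac{80}{11} + 2 W$ ($N{\left(W,s \right)} = 8 + 2 \left(W + \frac{2}{11} \left(-2\right)\right) = 8 + 2 \left(W - \frac{4}{11}\right) = 8 + 2 \left(- \frac{4}{11} + W\right) = 8 + \left(- \frac{8}{11} + 2 W\right) = \frac{80}{11} + 2 W$)
$\left(18 + 31 \left(-29\right)\right) + \left(1609 + N{\left(47,-9 \right)}\right) = \left(18 + 31 \left(-29\right)\right) + \left(1609 + \left(\frac{80}{11} + 2 \cdot 47\right)\right) = \left(18 - 899\right) + \left(1609 + \left(\frac{80}{11} + 94\right)\right) = -881 + \left(1609 + \frac{1114}{11}\right) = -881 + \frac{18813}{11} = \frac{9122}{11}$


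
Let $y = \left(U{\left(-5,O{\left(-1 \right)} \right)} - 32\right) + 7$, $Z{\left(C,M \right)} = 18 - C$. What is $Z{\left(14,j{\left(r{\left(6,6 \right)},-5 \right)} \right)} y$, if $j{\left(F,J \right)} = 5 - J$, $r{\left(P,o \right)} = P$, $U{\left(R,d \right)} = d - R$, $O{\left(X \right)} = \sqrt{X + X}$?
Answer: $-80 + 4 i \sqrt{2} \approx -80.0 + 5.6569 i$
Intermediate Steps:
$O{\left(X \right)} = \sqrt{2} \sqrt{X}$ ($O{\left(X \right)} = \sqrt{2 X} = \sqrt{2} \sqrt{X}$)
$y = -20 + i \sqrt{2}$ ($y = \left(\left(\sqrt{2} \sqrt{-1} - -5\right) - 32\right) + 7 = \left(\left(\sqrt{2} i + 5\right) - 32\right) + 7 = \left(\left(i \sqrt{2} + 5\right) - 32\right) + 7 = \left(\left(5 + i \sqrt{2}\right) - 32\right) + 7 = \left(-27 + i \sqrt{2}\right) + 7 = -20 + i \sqrt{2} \approx -20.0 + 1.4142 i$)
$Z{\left(14,j{\left(r{\left(6,6 \right)},-5 \right)} \right)} y = \left(18 - 14\right) \left(-20 + i \sqrt{2}\right) = 4 \left(-20 + i \sqrt{2}\right) = -80 + 4 i \sqrt{2}$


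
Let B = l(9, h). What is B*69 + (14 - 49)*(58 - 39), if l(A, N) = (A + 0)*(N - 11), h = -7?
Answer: -11843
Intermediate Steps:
l(A, N) = A*(-11 + N)
B = -162 (B = 9*(-11 - 7) = 9*(-18) = -162)
B*69 + (14 - 49)*(58 - 39) = -162*69 + (14 - 49)*(58 - 39) = -11178 - 35*19 = -11178 - 665 = -11843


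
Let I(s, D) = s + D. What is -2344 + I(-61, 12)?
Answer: -2393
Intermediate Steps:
I(s, D) = D + s
-2344 + I(-61, 12) = -2344 + (12 - 61) = -2344 - 49 = -2393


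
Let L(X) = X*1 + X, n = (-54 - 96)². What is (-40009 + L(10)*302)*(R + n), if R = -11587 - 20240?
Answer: 316828863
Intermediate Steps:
n = 22500 (n = (-150)² = 22500)
L(X) = 2*X (L(X) = X + X = 2*X)
R = -31827
(-40009 + L(10)*302)*(R + n) = (-40009 + (2*10)*302)*(-31827 + 22500) = (-40009 + 20*302)*(-9327) = (-40009 + 6040)*(-9327) = -33969*(-9327) = 316828863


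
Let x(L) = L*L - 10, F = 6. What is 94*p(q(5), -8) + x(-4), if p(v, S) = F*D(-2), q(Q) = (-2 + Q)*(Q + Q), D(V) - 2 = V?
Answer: 6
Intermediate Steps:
D(V) = 2 + V
q(Q) = 2*Q*(-2 + Q) (q(Q) = (-2 + Q)*(2*Q) = 2*Q*(-2 + Q))
p(v, S) = 0 (p(v, S) = 6*(2 - 2) = 6*0 = 0)
x(L) = -10 + L² (x(L) = L² - 10 = -10 + L²)
94*p(q(5), -8) + x(-4) = 94*0 + (-10 + (-4)²) = 0 + (-10 + 16) = 0 + 6 = 6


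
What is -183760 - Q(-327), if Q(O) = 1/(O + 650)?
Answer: -59354481/323 ≈ -1.8376e+5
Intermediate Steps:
Q(O) = 1/(650 + O)
-183760 - Q(-327) = -183760 - 1/(650 - 327) = -183760 - 1/323 = -59354481/323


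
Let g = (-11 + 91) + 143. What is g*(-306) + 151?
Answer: -68087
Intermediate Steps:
g = 223 (g = 80 + 143 = 223)
g*(-306) + 151 = 223*(-306) + 151 = -68238 + 151 = -68087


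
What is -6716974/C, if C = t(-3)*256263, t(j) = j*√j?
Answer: -6716974*I*√3/2306367 ≈ -5.0444*I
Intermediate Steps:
t(j) = j^(3/2)
C = -768789*I*√3 (C = (-3)^(3/2)*256263 = -3*I*√3*256263 = -768789*I*√3 ≈ -1.3316e+6*I)
-6716974/C = -6716974*I*√3/2306367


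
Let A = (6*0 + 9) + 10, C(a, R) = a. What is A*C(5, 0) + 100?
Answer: 195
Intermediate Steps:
A = 19 (A = (0 + 9) + 10 = 9 + 10 = 19)
A*C(5, 0) + 100 = 19*5 + 100 = 95 + 100 = 195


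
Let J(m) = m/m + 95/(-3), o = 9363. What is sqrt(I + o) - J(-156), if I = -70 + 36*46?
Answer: 92/3 + sqrt(10949) ≈ 135.30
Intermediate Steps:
I = 1586 (I = -70 + 1656 = 1586)
J(m) = -92/3 (J(m) = 1 + 95*(-1/3) = 1 - 95/3 = -92/3)
sqrt(I + o) - J(-156) = sqrt(1586 + 9363) - 1*(-92/3) = sqrt(10949) + 92/3 = 92/3 + sqrt(10949)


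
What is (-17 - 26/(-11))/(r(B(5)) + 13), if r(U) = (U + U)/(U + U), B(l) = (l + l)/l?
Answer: -23/22 ≈ -1.0455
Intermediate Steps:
B(l) = 2 (B(l) = (2*l)/l = 2)
r(U) = 1 (r(U) = (2*U)/((2*U)) = (2*U)*(1/(2*U)) = 1)
(-17 - 26/(-11))/(r(B(5)) + 13) = (-17 - 26/(-11))/(1 + 13) = (-17 - 26*(-1/11))/14 = (-17 + 26/11)/14 = (1/14)*(-161/11) = -23/22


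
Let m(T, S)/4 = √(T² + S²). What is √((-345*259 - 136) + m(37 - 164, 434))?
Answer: √(-89491 + 4*√204485) ≈ 296.11*I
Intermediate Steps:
m(T, S) = 4*√(S² + T²) (m(T, S) = 4*√(T² + S²) = 4*√(S² + T²))
√((-345*259 - 136) + m(37 - 164, 434)) = √((-345*259 - 136) + 4*√(434² + (37 - 164)²)) = √((-89355 - 136) + 4*√(188356 + (-127)²)) = √(-89491 + 4*√(188356 + 16129)) = √(-89491 + 4*√204485)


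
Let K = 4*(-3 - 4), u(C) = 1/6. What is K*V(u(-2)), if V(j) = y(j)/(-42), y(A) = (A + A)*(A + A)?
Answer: 2/27 ≈ 0.074074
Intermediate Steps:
u(C) = ⅙
y(A) = 4*A² (y(A) = (2*A)*(2*A) = 4*A²)
K = -28 (K = 4*(-7) = -28)
V(j) = -2*j²/21 (V(j) = (4*j²)/(-42) = (4*j²)*(-1/42) = -2*j²/21)
K*V(u(-2)) = -(-8)*(⅙)²/3 = -(-8)/(3*36) = -28*(-1/378) = 2/27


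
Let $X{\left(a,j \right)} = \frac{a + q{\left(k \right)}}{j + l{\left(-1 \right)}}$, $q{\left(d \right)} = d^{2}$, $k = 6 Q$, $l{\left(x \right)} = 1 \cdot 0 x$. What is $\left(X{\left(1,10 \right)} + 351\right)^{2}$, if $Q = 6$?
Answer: $\frac{23107249}{100} \approx 2.3107 \cdot 10^{5}$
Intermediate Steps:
$l{\left(x \right)} = 0$ ($l{\left(x \right)} = 0 x = 0$)
$k = 36$ ($k = 6 \cdot 6 = 36$)
$X{\left(a,j \right)} = \frac{1296 + a}{j}$ ($X{\left(a,j \right)} = \frac{a + 36^{2}}{j + 0} = \frac{a + 1296}{j} = \frac{1296 + a}{j}$)
$\left(X{\left(1,10 \right)} + 351\right)^{2} = \left(\frac{1296 + 1}{10} + 351\right)^{2} = \left(\frac{1}{10} \cdot 1297 + 351\right)^{2} = \left(\frac{1297}{10} + 351\right)^{2} = \left(\frac{4807}{10}\right)^{2} = \frac{23107249}{100}$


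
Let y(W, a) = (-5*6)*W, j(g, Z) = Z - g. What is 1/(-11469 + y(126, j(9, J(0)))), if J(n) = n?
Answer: -1/15249 ≈ -6.5578e-5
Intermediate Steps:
y(W, a) = -30*W
1/(-11469 + y(126, j(9, J(0)))) = 1/(-11469 - 30*126) = 1/(-11469 - 3780) = 1/(-15249) = -1/15249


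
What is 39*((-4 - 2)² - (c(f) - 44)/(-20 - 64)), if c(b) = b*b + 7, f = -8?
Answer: 39663/28 ≈ 1416.5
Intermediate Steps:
c(b) = 7 + b² (c(b) = b² + 7 = 7 + b²)
39*((-4 - 2)² - (c(f) - 44)/(-20 - 64)) = 39*((-4 - 2)² - ((7 + (-8)²) - 44)/(-20 - 64)) = 39*((-6)² - ((7 + 64) - 44)/(-84)) = 39*(36 - (71 - 44)*(-1)/84) = 39*(36 - 27*(-1)/84) = 39*(36 - 1*(-9/28)) = 39*(36 + 9/28) = 39*(1017/28) = 39663/28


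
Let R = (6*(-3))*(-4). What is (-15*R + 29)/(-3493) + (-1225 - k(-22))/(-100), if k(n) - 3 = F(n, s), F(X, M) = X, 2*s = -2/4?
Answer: 2158829/174650 ≈ 12.361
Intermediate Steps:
s = -¼ (s = (-2/4)/2 = (-2*¼)/2 = (½)*(-½) = -¼ ≈ -0.25000)
k(n) = 3 + n
R = 72 (R = -18*(-4) = 72)
(-15*R + 29)/(-3493) + (-1225 - k(-22))/(-100) = (-15*72 + 29)/(-3493) + (-1225 - (3 - 22))/(-100) = (-1080 + 29)*(-1/3493) + (-1225 - 1*(-19))*(-1/100) = -1051*(-1/3493) + (-1225 + 19)*(-1/100) = 1051/3493 - 1206*(-1/100) = 1051/3493 + 603/50 = 2158829/174650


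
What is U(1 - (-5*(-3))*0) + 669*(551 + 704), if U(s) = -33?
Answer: 839562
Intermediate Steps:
U(1 - (-5*(-3))*0) + 669*(551 + 704) = -33 + 669*(551 + 704) = -33 + 669*1255 = -33 + 839595 = 839562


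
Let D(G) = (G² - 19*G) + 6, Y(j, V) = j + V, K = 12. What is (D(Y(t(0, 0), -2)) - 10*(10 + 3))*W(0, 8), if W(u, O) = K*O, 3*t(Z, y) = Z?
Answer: -7872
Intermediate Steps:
t(Z, y) = Z/3
Y(j, V) = V + j
D(G) = 6 + G² - 19*G
W(u, O) = 12*O
(D(Y(t(0, 0), -2)) - 10*(10 + 3))*W(0, 8) = ((6 + (-2 + (⅓)*0)² - 19*(-2 + (⅓)*0)) - 10*(10 + 3))*(12*8) = ((6 + (-2 + 0)² - 19*(-2 + 0)) - 10*13)*96 = ((6 + (-2)² - 19*(-2)) - 130)*96 = ((6 + 4 + 38) - 130)*96 = (48 - 130)*96 = -82*96 = -7872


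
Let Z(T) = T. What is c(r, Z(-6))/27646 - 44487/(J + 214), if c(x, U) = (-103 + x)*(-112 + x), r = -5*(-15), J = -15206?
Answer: 622709657/207234416 ≈ 3.0049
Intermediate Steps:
r = 75
c(x, U) = (-112 + x)*(-103 + x)
c(r, Z(-6))/27646 - 44487/(J + 214) = (11536 + 75² - 215*75)/27646 - 44487/(-15206 + 214) = (11536 + 5625 - 16125)*(1/27646) - 44487/(-14992) = 1036*(1/27646) - 44487*(-1/14992) = 518/13823 + 44487/14992 = 622709657/207234416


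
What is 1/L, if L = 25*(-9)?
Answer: -1/225 ≈ -0.0044444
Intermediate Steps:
L = -225
1/L = 1/(-225) = -1/225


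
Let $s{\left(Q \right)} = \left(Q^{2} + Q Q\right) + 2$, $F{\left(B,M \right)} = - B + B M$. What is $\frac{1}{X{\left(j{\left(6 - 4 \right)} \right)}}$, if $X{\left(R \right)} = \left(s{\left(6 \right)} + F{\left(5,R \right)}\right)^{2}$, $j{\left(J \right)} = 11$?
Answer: $\frac{1}{15376} \approx 6.5036 \cdot 10^{-5}$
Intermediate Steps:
$s{\left(Q \right)} = 2 + 2 Q^{2}$ ($s{\left(Q \right)} = \left(Q^{2} + Q^{2}\right) + 2 = 2 Q^{2} + 2 = 2 + 2 Q^{2}$)
$X{\left(R \right)} = \left(69 + 5 R\right)^{2}$ ($X{\left(R \right)} = \left(\left(2 + 2 \cdot 6^{2}\right) + 5 \left(-1 + R\right)\right)^{2} = \left(\left(2 + 2 \cdot 36\right) + \left(-5 + 5 R\right)\right)^{2} = \left(\left(2 + 72\right) + \left(-5 + 5 R\right)\right)^{2} = \left(74 + \left(-5 + 5 R\right)\right)^{2} = \left(69 + 5 R\right)^{2}$)
$\frac{1}{X{\left(j{\left(6 - 4 \right)} \right)}} = \frac{1}{\left(69 + 5 \cdot 11\right)^{2}} = \frac{1}{\left(69 + 55\right)^{2}} = \frac{1}{124^{2}} = \frac{1}{15376}$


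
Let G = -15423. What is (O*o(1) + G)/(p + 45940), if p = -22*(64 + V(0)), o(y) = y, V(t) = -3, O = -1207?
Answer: -8315/22299 ≈ -0.37289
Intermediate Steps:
p = -1342 (p = -22*(64 - 3) = -22*61 = -1342)
(O*o(1) + G)/(p + 45940) = (-1207*1 - 15423)/(-1342 + 45940) = (-1207 - 15423)/44598 = -16630*1/44598 = -8315/22299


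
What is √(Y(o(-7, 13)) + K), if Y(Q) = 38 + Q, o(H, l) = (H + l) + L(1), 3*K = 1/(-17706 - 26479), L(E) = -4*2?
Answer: √632549676345/132555 ≈ 6.0000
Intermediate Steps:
L(E) = -8
K = -1/132555 (K = 1/(3*(-17706 - 26479)) = (⅓)/(-44185) = (⅓)*(-1/44185) = -1/132555 ≈ -7.5440e-6)
o(H, l) = -8 + H + l (o(H, l) = (H + l) - 8 = -8 + H + l)
√(Y(o(-7, 13)) + K) = √((38 + (-8 - 7 + 13)) - 1/132555) = √((38 - 2) - 1/132555) = √(36 - 1/132555) = √(4771979/132555) = √632549676345/132555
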